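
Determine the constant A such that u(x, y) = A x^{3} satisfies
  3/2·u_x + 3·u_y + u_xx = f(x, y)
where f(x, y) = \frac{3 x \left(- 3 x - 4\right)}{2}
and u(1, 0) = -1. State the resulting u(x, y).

Substitute the ansatz u = A x^{3} into the left-hand side.
Derivatives of the ansatz:
  u_x = 3 A x^{2}
  u_y = 0
  u_xx = 6 A x
Term by term:
  3/2·u_x = \frac{9 A x^{2}}{2}
  3·u_y = 0
  u_xx = 6 A x
So the left-hand side equals
  \frac{9 A x^{2}}{2} + 6 A x
This must equal f(x, y) identically; expanded, f = - \frac{9 x^{2}}{2} - 6 x.
Matching coefficients of the independent functions:
  [x]:  6 A = -6
  [x^{2}]:  \frac{9 A}{2} = - \frac{9}{2}
Solving: A = -1.
Check against the point condition:
  u(1, 0) = -1  ⟹  A = -1  ✓
Hence u(x, y) = - x^{3}.

Answer: u(x, y) = - x^{3}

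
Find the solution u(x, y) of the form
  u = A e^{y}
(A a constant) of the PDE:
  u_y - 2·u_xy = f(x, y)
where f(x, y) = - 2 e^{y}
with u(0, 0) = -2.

Substitute the ansatz u = A e^{y} into the left-hand side.
Derivatives of the ansatz:
  u_y = A e^{y}
  u_xy = 0
Term by term:
  u_y = A e^{y}
  -2·u_xy = 0
So the left-hand side equals
  A e^{y}
This must equal f(x, y) = - 2 e^{y} identically.
Matching coefficients of the independent functions:
  [e^{y}]:  A = -2
Solving: A = -2.
Check against the point condition:
  u(0, 0) = -2  ⟹  A = -2  ✓
Hence u(x, y) = - 2 e^{y}.

Answer: u(x, y) = - 2 e^{y}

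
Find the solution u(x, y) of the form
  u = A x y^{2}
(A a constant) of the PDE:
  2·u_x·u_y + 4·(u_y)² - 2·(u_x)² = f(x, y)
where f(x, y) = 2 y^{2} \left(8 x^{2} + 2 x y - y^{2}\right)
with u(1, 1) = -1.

Answer: u(x, y) = - x y^{2}

Derivation:
Substitute the ansatz u = A x y^{2} into the left-hand side.
Derivatives of the ansatz:
  u_x = A y^{2}
  u_y = 2 A x y
Term by term:
  2·u_x·u_y = 4 A^{2} x y^{3}
  4·(u_y)² = 16 A^{2} x^{2} y^{2}
  -2·(u_x)² = - 2 A^{2} y^{4}
So the left-hand side equals
  16 A^{2} x^{2} y^{2} + 4 A^{2} x y^{3} - 2 A^{2} y^{4}
This must equal f(x, y) identically; expanded, f = 16 x^{2} y^{2} + 4 x y^{3} - 2 y^{4}.
Matching coefficients of the independent functions:
  [y^{4}]:  - 2 A^{2} = -2
  [x y^{3}]:  4 A^{2} = 4
  [x^{2} y^{2}]:  16 A^{2} = 16
These equations allow (A) = (-1) or (1).
Impose the point condition(s):
  u(1, 1) = -1  ⟹  A = -1
Only A = -1 satisfies everything.
Hence u(x, y) = - x y^{2}.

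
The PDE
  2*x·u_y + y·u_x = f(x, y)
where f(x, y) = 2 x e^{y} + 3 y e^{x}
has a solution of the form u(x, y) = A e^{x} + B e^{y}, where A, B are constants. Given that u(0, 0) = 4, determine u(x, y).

Answer: u(x, y) = 3 e^{x} + e^{y}

Derivation:
Substitute the ansatz u = A e^{x} + B e^{y} into the left-hand side.
Derivatives of the ansatz:
  u_y = B e^{y}
  u_x = A e^{x}
Term by term:
  2*x·u_y = 2 B x e^{y}
  y·u_x = A y e^{x}
So the left-hand side equals
  A y e^{x} + 2 B x e^{y}
This must equal f(x, y) = 2 x e^{y} + 3 y e^{x} identically.
Matching coefficients of the independent functions:
  [x e^{y}]:  2 B = 2
  [y e^{x}]:  A = 3
Solving: A = 3, B = 1.
Check against the point condition:
  u(0, 0) = 4  ⟹  A + B = 4  ✓
Hence u(x, y) = 3 e^{x} + e^{y}.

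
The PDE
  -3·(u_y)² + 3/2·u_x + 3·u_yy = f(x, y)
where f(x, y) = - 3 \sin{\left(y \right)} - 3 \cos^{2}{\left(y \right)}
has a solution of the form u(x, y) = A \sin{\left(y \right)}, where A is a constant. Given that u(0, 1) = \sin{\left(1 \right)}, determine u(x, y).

Substitute the ansatz u = A \sin{\left(y \right)} into the left-hand side.
Derivatives of the ansatz:
  u_y = A \cos{\left(y \right)}
  u_x = 0
  u_yy = - A \sin{\left(y \right)}
Term by term:
  -3·(u_y)² = - 3 A^{2} \cos^{2}{\left(y \right)}
  3/2·u_x = 0
  3·u_yy = - 3 A \sin{\left(y \right)}
So the left-hand side equals
  - 3 A^{2} \cos^{2}{\left(y \right)} - 3 A \sin{\left(y \right)}
This must equal f(x, y) = - 3 \sin{\left(y \right)} - 3 \cos^{2}{\left(y \right)} identically.
Matching coefficients of the independent functions:
  [\sin{\left(y \right)}]:  - 3 A = -3
  [\cos^{2}{\left(y \right)}]:  - 3 A^{2} = -3
Solving: A = 1.
Check against the point condition:
  u(0, 1) = \sin{\left(1 \right)}  ⟹  A \sin{\left(1 \right)} = \sin{\left(1 \right)}  ✓
Hence u(x, y) = \sin{\left(y \right)}.

Answer: u(x, y) = \sin{\left(y \right)}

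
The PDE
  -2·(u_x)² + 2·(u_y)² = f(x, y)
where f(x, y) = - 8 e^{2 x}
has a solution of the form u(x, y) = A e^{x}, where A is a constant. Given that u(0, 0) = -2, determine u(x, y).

Substitute the ansatz u = A e^{x} into the left-hand side.
Derivatives of the ansatz:
  u_x = A e^{x}
  u_y = 0
Term by term:
  -2·(u_x)² = - 2 A^{2} e^{2 x}
  2·(u_y)² = 0
So the left-hand side equals
  - 2 A^{2} e^{2 x}
This must equal f(x, y) = - 8 e^{2 x} identically.
Matching coefficients of the independent functions:
  [e^{2 x}]:  - 2 A^{2} = -8
These equations allow (A) = (-2) or (2).
Impose the point condition(s):
  u(0, 0) = -2  ⟹  A = -2
Only A = -2 satisfies everything.
Hence u(x, y) = - 2 e^{x}.

Answer: u(x, y) = - 2 e^{x}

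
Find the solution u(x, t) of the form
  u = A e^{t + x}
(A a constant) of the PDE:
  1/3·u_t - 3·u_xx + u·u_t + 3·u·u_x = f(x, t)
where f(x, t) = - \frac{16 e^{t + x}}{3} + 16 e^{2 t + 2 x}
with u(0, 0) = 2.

Answer: u(x, t) = 2 e^{t + x}

Derivation:
Substitute the ansatz u = A e^{t + x} into the left-hand side.
Derivatives of the ansatz:
  u_t = A e^{t} e^{x}
  u_xx = A e^{t} e^{x}
  u_x = A e^{t} e^{x}
Term by term:
  1/3·u_t = \frac{A e^{t} e^{x}}{3}
  -3·u_xx = - 3 A e^{t} e^{x}
  u·u_t = A^{2} e^{2 t} e^{2 x}
  3·u·u_x = 3 A^{2} e^{2 t} e^{2 x}
So the left-hand side equals
  4 A^{2} e^{2 t} e^{2 x} - \frac{8 A e^{t} e^{x}}{3}
This must equal f(x, t) identically; expanded, f = 16 e^{2 t} e^{2 x} - \frac{16 e^{t} e^{x}}{3}.
Matching coefficients of the independent functions:
  [e^{t} e^{x}]:  - \frac{8 A}{3} = - \frac{16}{3}
  [e^{2 t} e^{2 x}]:  4 A^{2} = 16
Solving: A = 2.
Check against the point condition:
  u(0, 0) = 2  ⟹  A = 2  ✓
Hence u(x, t) = 2 e^{t + x}.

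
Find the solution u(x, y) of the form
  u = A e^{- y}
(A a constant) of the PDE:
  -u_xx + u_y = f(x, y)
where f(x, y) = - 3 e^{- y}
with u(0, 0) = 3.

Substitute the ansatz u = A e^{- y} into the left-hand side.
Derivatives of the ansatz:
  u_xx = 0
  u_y = - A e^{- y}
Term by term:
  -u_xx = 0
  u_y = - A e^{- y}
So the left-hand side equals
  - A e^{- y}
This must equal f(x, y) = - 3 e^{- y} identically.
Matching coefficients of the independent functions:
  [e^{- y}]:  - A = -3
Solving: A = 3.
Check against the point condition:
  u(0, 0) = 3  ⟹  A = 3  ✓
Hence u(x, y) = 3 e^{- y}.

Answer: u(x, y) = 3 e^{- y}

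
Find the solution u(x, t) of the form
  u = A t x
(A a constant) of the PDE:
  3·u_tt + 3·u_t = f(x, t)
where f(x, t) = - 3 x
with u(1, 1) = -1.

Answer: u(x, t) = - t x

Derivation:
Substitute the ansatz u = A t x into the left-hand side.
Derivatives of the ansatz:
  u_tt = 0
  u_t = A x
Term by term:
  3·u_tt = 0
  3·u_t = 3 A x
So the left-hand side equals
  3 A x
This must equal f(x, t) = - 3 x identically.
Matching coefficients of the independent functions:
  [x]:  3 A = -3
Solving: A = -1.
Check against the point condition:
  u(1, 1) = -1  ⟹  A = -1  ✓
Hence u(x, t) = - t x.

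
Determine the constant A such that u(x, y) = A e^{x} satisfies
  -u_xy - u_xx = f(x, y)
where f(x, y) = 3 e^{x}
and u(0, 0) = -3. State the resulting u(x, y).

Answer: u(x, y) = - 3 e^{x}

Derivation:
Substitute the ansatz u = A e^{x} into the left-hand side.
Derivatives of the ansatz:
  u_xy = 0
  u_xx = A e^{x}
Term by term:
  -u_xy = 0
  -u_xx = - A e^{x}
So the left-hand side equals
  - A e^{x}
This must equal f(x, y) = 3 e^{x} identically.
Matching coefficients of the independent functions:
  [e^{x}]:  - A = 3
Solving: A = -3.
Check against the point condition:
  u(0, 0) = -3  ⟹  A = -3  ✓
Hence u(x, y) = - 3 e^{x}.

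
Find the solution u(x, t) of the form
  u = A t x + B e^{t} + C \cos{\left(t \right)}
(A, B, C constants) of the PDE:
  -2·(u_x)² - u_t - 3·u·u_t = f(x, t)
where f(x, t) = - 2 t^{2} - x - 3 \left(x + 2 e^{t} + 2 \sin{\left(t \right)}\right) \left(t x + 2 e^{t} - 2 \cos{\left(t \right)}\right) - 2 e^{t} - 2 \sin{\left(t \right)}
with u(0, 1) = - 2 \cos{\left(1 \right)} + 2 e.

Substitute the ansatz u = A t x + B e^{t} + C \cos{\left(t \right)} into the left-hand side.
Derivatives of the ansatz:
  u_x = A t
  u_t = A x + B e^{t} - C \sin{\left(t \right)}
Term by term:
  -2·(u_x)² = - 2 A^{2} t^{2}
  -u_t = - A x - B e^{t} + C \sin{\left(t \right)}
  -3·u·u_t = - 3 A^{2} t x^{2} - 3 A B t x e^{t} - 3 A B x e^{t} + 3 A C t x \sin{\left(t \right)} - 3 A C x \cos{\left(t \right)} - 3 B^{2} e^{2 t} + 3 B C e^{t} \sin{\left(t \right)} - 3 B C e^{t} \cos{\left(t \right)} + 3 C^{2} \sin{\left(t \right)} \cos{\left(t \right)}
So the left-hand side equals
  - 2 A^{2} t^{2} - 3 A^{2} t x^{2} - 3 A B t x e^{t} - 3 A B x e^{t} + 3 A C t x \sin{\left(t \right)} - 3 A C x \cos{\left(t \right)} - A x - 3 B^{2} e^{2 t} + 3 B C e^{t} \sin{\left(t \right)} - 3 B C e^{t} \cos{\left(t \right)} - B e^{t} + 3 C^{2} \sin{\left(t \right)} \cos{\left(t \right)} + C \sin{\left(t \right)}
This must equal f(x, t) identically; expanded, f = - 2 t^{2} - 3 t x^{2} - 6 t x e^{t} - 6 t x \sin{\left(t \right)} - 6 x e^{t} + 6 x \cos{\left(t \right)} - x - 12 e^{2 t} - 12 e^{t} \sin{\left(t \right)} + 12 e^{t} \cos{\left(t \right)} - 2 e^{t} + 12 \sin{\left(t \right)} \cos{\left(t \right)} - 2 \sin{\left(t \right)}.
Matching coefficients of the independent functions:
  [t^{2}]:  - 2 A^{2} = -2
  [x]:  - A = -1
  [t x^{2}]:  - 3 A^{2} = -3
  [x e^{t}, t x e^{t}]:  - 3 A B = -6
  [x \cos{\left(t \right)}]:  - 3 A C = 6
  [e^{t} \sin{\left(t \right)}]:  3 B C = -12
  [e^{t} \cos{\left(t \right)}]:  - 3 B C = 12
  [\sin{\left(t \right)} \cos{\left(t \right)}]:  3 C^{2} = 12
  [t x \sin{\left(t \right)}]:  3 A C = -6
  [e^{t}]:  - B = -2
  [e^{2 t}]:  - 3 B^{2} = -12
  [\sin{\left(t \right)}]:  C = -2
Solving: A = 1, B = 2, C = -2.
Check against the point condition:
  u(0, 1) = - 2 \cos{\left(1 \right)} + 2 e  ⟹  e B + C \cos{\left(1 \right)} = - 2 \cos{\left(1 \right)} + 2 e  ✓
Hence u(x, t) = t x + 2 e^{t} - 2 \cos{\left(t \right)}.

Answer: u(x, t) = t x + 2 e^{t} - 2 \cos{\left(t \right)}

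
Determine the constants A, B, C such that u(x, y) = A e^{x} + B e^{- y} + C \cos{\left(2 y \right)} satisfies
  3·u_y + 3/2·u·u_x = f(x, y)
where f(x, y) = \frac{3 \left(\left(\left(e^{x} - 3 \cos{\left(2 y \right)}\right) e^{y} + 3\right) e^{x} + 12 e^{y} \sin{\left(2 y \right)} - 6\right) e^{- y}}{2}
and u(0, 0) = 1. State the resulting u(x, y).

Answer: u(x, y) = e^{x} - 3 \cos{\left(2 y \right)} + 3 e^{- y}

Derivation:
Substitute the ansatz u = A e^{x} + B e^{- y} + C \cos{\left(2 y \right)} into the left-hand side.
Derivatives of the ansatz:
  u_y = - B e^{- y} - 2 C \sin{\left(2 y \right)}
  u_x = A e^{x}
Term by term:
  3·u_y = - 3 B e^{- y} - 6 C \sin{\left(2 y \right)}
  3/2·u·u_x = \frac{3 A^{2} e^{2 x}}{2} + \frac{3 A B e^{x} e^{- y}}{2} + \frac{3 A C e^{x} \cos{\left(2 y \right)}}{2}
So the left-hand side equals
  \frac{3 A^{2} e^{2 x}}{2} + \frac{3 A B e^{x} e^{- y}}{2} + \frac{3 A C e^{x} \cos{\left(2 y \right)}}{2} - 3 B e^{- y} - 6 C \sin{\left(2 y \right)}
This must equal f(x, y) identically; expanded, f = \frac{3 e^{2 x}}{2} - \frac{9 e^{x} \cos{\left(2 y \right)}}{2} + \frac{9 e^{x} e^{- y}}{2} + 18 \sin{\left(2 y \right)} - 9 e^{- y}.
Matching coefficients of the independent functions:
  [e^{x} e^{- y}]:  \frac{3 A B}{2} = \frac{9}{2}
  [e^{x} \cos{\left(2 y \right)}]:  \frac{3 A C}{2} = - \frac{9}{2}
  [e^{2 x}]:  \frac{3 A^{2}}{2} = \frac{3}{2}
  [e^{- y}]:  - 3 B = -9
  [\sin{\left(2 y \right)}]:  - 6 C = 18
Solving: A = 1, B = 3, C = -3.
Check against the point condition:
  u(0, 0) = 1  ⟹  A + B + C = 1  ✓
Hence u(x, y) = e^{x} - 3 \cos{\left(2 y \right)} + 3 e^{- y}.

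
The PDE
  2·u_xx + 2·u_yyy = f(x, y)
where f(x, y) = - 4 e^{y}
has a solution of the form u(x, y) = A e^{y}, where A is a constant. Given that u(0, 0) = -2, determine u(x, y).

Answer: u(x, y) = - 2 e^{y}

Derivation:
Substitute the ansatz u = A e^{y} into the left-hand side.
Derivatives of the ansatz:
  u_xx = 0
  u_yyy = A e^{y}
Term by term:
  2·u_xx = 0
  2·u_yyy = 2 A e^{y}
So the left-hand side equals
  2 A e^{y}
This must equal f(x, y) = - 4 e^{y} identically.
Matching coefficients of the independent functions:
  [e^{y}]:  2 A = -4
Solving: A = -2.
Check against the point condition:
  u(0, 0) = -2  ⟹  A = -2  ✓
Hence u(x, y) = - 2 e^{y}.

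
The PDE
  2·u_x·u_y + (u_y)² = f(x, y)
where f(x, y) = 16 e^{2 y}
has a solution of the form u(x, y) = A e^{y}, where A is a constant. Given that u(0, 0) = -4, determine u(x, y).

Substitute the ansatz u = A e^{y} into the left-hand side.
Derivatives of the ansatz:
  u_x = 0
  u_y = A e^{y}
Term by term:
  2·u_x·u_y = 0
  (u_y)² = A^{2} e^{2 y}
So the left-hand side equals
  A^{2} e^{2 y}
This must equal f(x, y) = 16 e^{2 y} identically.
Matching coefficients of the independent functions:
  [e^{2 y}]:  A^{2} = 16
These equations allow (A) = (-4) or (4).
Impose the point condition(s):
  u(0, 0) = -4  ⟹  A = -4
Only A = -4 satisfies everything.
Hence u(x, y) = - 4 e^{y}.

Answer: u(x, y) = - 4 e^{y}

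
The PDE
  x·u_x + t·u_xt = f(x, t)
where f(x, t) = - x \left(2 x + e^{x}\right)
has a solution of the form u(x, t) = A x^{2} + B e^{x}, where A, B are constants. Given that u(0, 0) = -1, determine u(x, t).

Substitute the ansatz u = A x^{2} + B e^{x} into the left-hand side.
Derivatives of the ansatz:
  u_x = 2 A x + B e^{x}
  u_xt = 0
Term by term:
  x·u_x = 2 A x^{2} + B x e^{x}
  t·u_xt = 0
So the left-hand side equals
  2 A x^{2} + B x e^{x}
This must equal f(x, t) identically; expanded, f = - 2 x^{2} - x e^{x}.
Matching coefficients of the independent functions:
  [x^{2}]:  2 A = -2
  [x e^{x}]:  B = -1
Solving: A = -1, B = -1.
Check against the point condition:
  u(0, 0) = -1  ⟹  B = -1  ✓
Hence u(x, t) = - x^{2} - e^{x}.

Answer: u(x, t) = - x^{2} - e^{x}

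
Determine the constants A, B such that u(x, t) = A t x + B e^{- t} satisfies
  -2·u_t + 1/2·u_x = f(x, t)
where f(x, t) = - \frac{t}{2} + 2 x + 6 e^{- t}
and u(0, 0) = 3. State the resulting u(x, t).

Substitute the ansatz u = A t x + B e^{- t} into the left-hand side.
Derivatives of the ansatz:
  u_t = A x - B e^{- t}
  u_x = A t
Term by term:
  -2·u_t = - 2 A x + 2 B e^{- t}
  1/2·u_x = \frac{A t}{2}
So the left-hand side equals
  \frac{A t}{2} - 2 A x + 2 B e^{- t}
This must equal f(x, t) = - \frac{t}{2} + 2 x + 6 e^{- t} identically.
Matching coefficients of the independent functions:
  [t]:  \frac{A}{2} = - \frac{1}{2}
  [x]:  - 2 A = 2
  [e^{- t}]:  2 B = 6
Solving: A = -1, B = 3.
Check against the point condition:
  u(0, 0) = 3  ⟹  B = 3  ✓
Hence u(x, t) = - t x + 3 e^{- t}.

Answer: u(x, t) = - t x + 3 e^{- t}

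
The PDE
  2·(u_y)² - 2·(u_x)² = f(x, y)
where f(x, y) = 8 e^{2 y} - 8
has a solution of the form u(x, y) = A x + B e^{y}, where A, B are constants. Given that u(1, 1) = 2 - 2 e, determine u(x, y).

Substitute the ansatz u = A x + B e^{y} into the left-hand side.
Derivatives of the ansatz:
  u_y = B e^{y}
  u_x = A
Term by term:
  2·(u_y)² = 2 B^{2} e^{2 y}
  -2·(u_x)² = - 2 A^{2}
So the left-hand side equals
  - 2 A^{2} + 2 B^{2} e^{2 y}
This must equal f(x, y) = 8 e^{2 y} - 8 identically.
Matching coefficients of the independent functions:
  [constant term]:  - 2 A^{2} = -8
  [e^{2 y}]:  2 B^{2} = 8
These equations allow (A, B) = (-2, -2) or (-2, 2) or (2, -2) or (2, 2).
Impose the point condition(s):
  u(1, 1) = 2 - 2 e  ⟹  A + e B = 2 - 2 e
Only A = 2, B = -2 satisfies everything.
Hence u(x, y) = 2 x - 2 e^{y}.

Answer: u(x, y) = 2 x - 2 e^{y}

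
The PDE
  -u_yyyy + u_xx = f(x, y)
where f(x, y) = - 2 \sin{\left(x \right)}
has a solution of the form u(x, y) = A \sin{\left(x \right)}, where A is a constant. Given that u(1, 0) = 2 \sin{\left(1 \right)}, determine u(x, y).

Substitute the ansatz u = A \sin{\left(x \right)} into the left-hand side.
Derivatives of the ansatz:
  u_yyyy = 0
  u_xx = - A \sin{\left(x \right)}
Term by term:
  -u_yyyy = 0
  u_xx = - A \sin{\left(x \right)}
So the left-hand side equals
  - A \sin{\left(x \right)}
This must equal f(x, y) = - 2 \sin{\left(x \right)} identically.
Matching coefficients of the independent functions:
  [\sin{\left(x \right)}]:  - A = -2
Solving: A = 2.
Check against the point condition:
  u(1, 0) = 2 \sin{\left(1 \right)}  ⟹  A \sin{\left(1 \right)} = 2 \sin{\left(1 \right)}  ✓
Hence u(x, y) = 2 \sin{\left(x \right)}.

Answer: u(x, y) = 2 \sin{\left(x \right)}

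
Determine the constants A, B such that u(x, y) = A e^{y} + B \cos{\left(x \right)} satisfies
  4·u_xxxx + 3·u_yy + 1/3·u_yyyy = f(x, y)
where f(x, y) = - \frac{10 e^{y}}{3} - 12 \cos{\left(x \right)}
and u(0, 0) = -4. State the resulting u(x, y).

Answer: u(x, y) = - e^{y} - 3 \cos{\left(x \right)}

Derivation:
Substitute the ansatz u = A e^{y} + B \cos{\left(x \right)} into the left-hand side.
Derivatives of the ansatz:
  u_xxxx = B \cos{\left(x \right)}
  u_yy = A e^{y}
  u_yyyy = A e^{y}
Term by term:
  4·u_xxxx = 4 B \cos{\left(x \right)}
  3·u_yy = 3 A e^{y}
  1/3·u_yyyy = \frac{A e^{y}}{3}
So the left-hand side equals
  \frac{10 A e^{y}}{3} + 4 B \cos{\left(x \right)}
This must equal f(x, y) = - \frac{10 e^{y}}{3} - 12 \cos{\left(x \right)} identically.
Matching coefficients of the independent functions:
  [e^{y}]:  \frac{10 A}{3} = - \frac{10}{3}
  [\cos{\left(x \right)}]:  4 B = -12
Solving: A = -1, B = -3.
Check against the point condition:
  u(0, 0) = -4  ⟹  A + B = -4  ✓
Hence u(x, y) = - e^{y} - 3 \cos{\left(x \right)}.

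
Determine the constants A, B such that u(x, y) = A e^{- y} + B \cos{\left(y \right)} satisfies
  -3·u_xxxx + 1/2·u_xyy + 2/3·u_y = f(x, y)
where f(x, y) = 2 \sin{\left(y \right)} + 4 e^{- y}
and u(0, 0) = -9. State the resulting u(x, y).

Substitute the ansatz u = A e^{- y} + B \cos{\left(y \right)} into the left-hand side.
Derivatives of the ansatz:
  u_xxxx = 0
  u_xyy = 0
  u_y = - A e^{- y} - B \sin{\left(y \right)}
Term by term:
  -3·u_xxxx = 0
  1/2·u_xyy = 0
  2/3·u_y = - \frac{2 A e^{- y}}{3} - \frac{2 B \sin{\left(y \right)}}{3}
So the left-hand side equals
  - \frac{2 A e^{- y}}{3} - \frac{2 B \sin{\left(y \right)}}{3}
This must equal f(x, y) = 2 \sin{\left(y \right)} + 4 e^{- y} identically.
Matching coefficients of the independent functions:
  [e^{- y}]:  - \frac{2 A}{3} = 4
  [\sin{\left(y \right)}]:  - \frac{2 B}{3} = 2
Solving: A = -6, B = -3.
Check against the point condition:
  u(0, 0) = -9  ⟹  A + B = -9  ✓
Hence u(x, y) = - 3 \cos{\left(y \right)} - 6 e^{- y}.

Answer: u(x, y) = - 3 \cos{\left(y \right)} - 6 e^{- y}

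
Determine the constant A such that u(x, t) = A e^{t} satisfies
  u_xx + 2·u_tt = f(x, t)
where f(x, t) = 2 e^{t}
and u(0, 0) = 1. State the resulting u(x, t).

Substitute the ansatz u = A e^{t} into the left-hand side.
Derivatives of the ansatz:
  u_xx = 0
  u_tt = A e^{t}
Term by term:
  u_xx = 0
  2·u_tt = 2 A e^{t}
So the left-hand side equals
  2 A e^{t}
This must equal f(x, t) = 2 e^{t} identically.
Matching coefficients of the independent functions:
  [e^{t}]:  2 A = 2
Solving: A = 1.
Check against the point condition:
  u(0, 0) = 1  ⟹  A = 1  ✓
Hence u(x, t) = e^{t}.

Answer: u(x, t) = e^{t}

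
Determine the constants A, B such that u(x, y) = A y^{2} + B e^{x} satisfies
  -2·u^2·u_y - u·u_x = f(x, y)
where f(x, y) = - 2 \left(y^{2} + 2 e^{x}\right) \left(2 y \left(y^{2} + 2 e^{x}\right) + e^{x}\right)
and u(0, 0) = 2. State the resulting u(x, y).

Substitute the ansatz u = A y^{2} + B e^{x} into the left-hand side.
Derivatives of the ansatz:
  u_y = 2 A y
  u_x = B e^{x}
Term by term:
  -2·u^2·u_y = - 4 A^{3} y^{5} - 8 A^{2} B y^{3} e^{x} - 4 A B^{2} y e^{2 x}
  -u·u_x = - A B y^{2} e^{x} - B^{2} e^{2 x}
So the left-hand side equals
  - 4 A^{3} y^{5} - 8 A^{2} B y^{3} e^{x} - 4 A B^{2} y e^{2 x} - A B y^{2} e^{x} - B^{2} e^{2 x}
This must equal f(x, y) identically; expanded, f = - 4 y^{5} - 16 y^{3} e^{x} - 2 y^{2} e^{x} - 16 y e^{2 x} - 4 e^{2 x}.
Matching coefficients of the independent functions:
  [y^{5}]:  - 4 A^{3} = -4
  [y e^{2 x}]:  - 4 A B^{2} = -16
  [y^{2} e^{x}]:  - A B = -2
  [y^{3} e^{x}]:  - 8 A^{2} B = -16
  [e^{2 x}]:  - B^{2} = -4
Solving: A = 1, B = 2.
Check against the point condition:
  u(0, 0) = 2  ⟹  B = 2  ✓
Hence u(x, y) = y^{2} + 2 e^{x}.

Answer: u(x, y) = y^{2} + 2 e^{x}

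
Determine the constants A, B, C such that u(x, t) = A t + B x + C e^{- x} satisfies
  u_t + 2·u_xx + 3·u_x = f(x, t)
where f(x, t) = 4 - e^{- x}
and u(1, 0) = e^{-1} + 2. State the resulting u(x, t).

Substitute the ansatz u = A t + B x + C e^{- x} into the left-hand side.
Derivatives of the ansatz:
  u_t = A
  u_xx = C e^{- x}
  u_x = B - C e^{- x}
Term by term:
  u_t = A
  2·u_xx = 2 C e^{- x}
  3·u_x = 3 B - 3 C e^{- x}
So the left-hand side equals
  A + 3 B - C e^{- x}
This must equal f(x, t) = 4 - e^{- x} identically.
Matching coefficients of the independent functions:
  [constant term]:  A + 3 B = 4
  [e^{- x}]:  - C = -1
These equations do not fix every constant; impose the point condition(s):
  u(1, 0) = e^{-1} + 2  ⟹  B + \frac{C}{e} = e^{-1} + 2
Solving the combined system: A = -2, B = 2, C = 1.
Hence u(x, t) = - 2 t + 2 x + e^{- x}.

Answer: u(x, t) = - 2 t + 2 x + e^{- x}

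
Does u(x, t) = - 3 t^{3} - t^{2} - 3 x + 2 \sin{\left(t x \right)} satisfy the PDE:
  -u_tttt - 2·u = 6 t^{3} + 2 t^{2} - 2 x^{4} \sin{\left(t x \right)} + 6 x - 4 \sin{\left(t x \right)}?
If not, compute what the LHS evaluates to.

Evaluate each term of the left-hand side for u = - 3 t^{3} - t^{2} - 3 x + 2 \sin{\left(t x \right)}.
Derivatives:
  u_tttt = 2 x^{4} \sin{\left(t x \right)}
Terms:
  -u_tttt = - 2 x^{4} \sin{\left(t x \right)}
  -2·u = 6 t^{3} + 2 t^{2} + 6 x - 4 \sin{\left(t x \right)}
Sum: LHS = 6 t^{3} + 2 t^{2} - 2 x^{4} \sin{\left(t x \right)} + 6 x - 4 \sin{\left(t x \right)}
This is exactly the given right-hand side, so u is a solution.

Answer: Yes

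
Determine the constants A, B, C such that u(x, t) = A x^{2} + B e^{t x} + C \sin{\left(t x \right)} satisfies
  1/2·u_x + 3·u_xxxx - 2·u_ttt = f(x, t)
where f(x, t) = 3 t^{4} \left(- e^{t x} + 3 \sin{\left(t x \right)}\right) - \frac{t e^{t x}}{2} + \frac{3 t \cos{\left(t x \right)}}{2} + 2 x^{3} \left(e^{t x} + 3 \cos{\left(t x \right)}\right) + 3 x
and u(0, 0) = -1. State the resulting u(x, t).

Substitute the ansatz u = A x^{2} + B e^{t x} + C \sin{\left(t x \right)} into the left-hand side.
Derivatives of the ansatz:
  u_x = 2 A x + B t e^{t x} + C t \cos{\left(t x \right)}
  u_xxxx = B t^{4} e^{t x} + C t^{4} \sin{\left(t x \right)}
  u_ttt = B x^{3} e^{t x} - C x^{3} \cos{\left(t x \right)}
Term by term:
  1/2·u_x = A x + \frac{B t e^{t x}}{2} + \frac{C t \cos{\left(t x \right)}}{2}
  3·u_xxxx = 3 B t^{4} e^{t x} + 3 C t^{4} \sin{\left(t x \right)}
  -2·u_ttt = - 2 B x^{3} e^{t x} + 2 C x^{3} \cos{\left(t x \right)}
So the left-hand side equals
  A x + 3 B t^{4} e^{t x} + \frac{B t e^{t x}}{2} - 2 B x^{3} e^{t x} + 3 C t^{4} \sin{\left(t x \right)} + \frac{C t \cos{\left(t x \right)}}{2} + 2 C x^{3} \cos{\left(t x \right)}
This must equal f(x, t) identically; expanded, f = - 3 t^{4} e^{t x} + 9 t^{4} \sin{\left(t x \right)} - \frac{t e^{t x}}{2} + \frac{3 t \cos{\left(t x \right)}}{2} + 2 x^{3} e^{t x} + 6 x^{3} \cos{\left(t x \right)} + 3 x.
Matching coefficients of the independent functions:
  [x]:  A = 3
  [t e^{t x}]:  \frac{B}{2} = - \frac{1}{2}
  [t \cos{\left(t x \right)}]:  \frac{C}{2} = \frac{3}{2}
  [t^{4} e^{t x}]:  3 B = -3
  [t^{4} \sin{\left(t x \right)}]:  3 C = 9
  [x^{3} e^{t x}]:  - 2 B = 2
  [x^{3} \cos{\left(t x \right)}]:  2 C = 6
Solving: A = 3, B = -1, C = 3.
Check against the point condition:
  u(0, 0) = -1  ⟹  B = -1  ✓
Hence u(x, t) = 3 x^{2} - e^{t x} + 3 \sin{\left(t x \right)}.

Answer: u(x, t) = 3 x^{2} - e^{t x} + 3 \sin{\left(t x \right)}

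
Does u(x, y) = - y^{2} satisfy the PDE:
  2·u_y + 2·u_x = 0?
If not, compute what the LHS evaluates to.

Evaluate each term of the left-hand side for u = - y^{2}.
Derivatives:
  u_y = - 2 y
  u_x = 0
Terms:
  2·u_y = - 4 y
  2·u_x = 0
Sum: LHS = - 4 y
Given right-hand side: 0. Difference LHS − RHS = - 4 y ≠ 0, so u is not a solution.

Answer: No, the LHS evaluates to - 4 y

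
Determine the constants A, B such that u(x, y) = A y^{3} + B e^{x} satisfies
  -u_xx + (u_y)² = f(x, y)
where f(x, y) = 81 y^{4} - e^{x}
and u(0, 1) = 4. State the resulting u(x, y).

Answer: u(x, y) = 3 y^{3} + e^{x}

Derivation:
Substitute the ansatz u = A y^{3} + B e^{x} into the left-hand side.
Derivatives of the ansatz:
  u_xx = B e^{x}
  u_y = 3 A y^{2}
Term by term:
  -u_xx = - B e^{x}
  (u_y)² = 9 A^{2} y^{4}
So the left-hand side equals
  9 A^{2} y^{4} - B e^{x}
This must equal f(x, y) = 81 y^{4} - e^{x} identically.
Matching coefficients of the independent functions:
  [y^{4}]:  9 A^{2} = 81
  [e^{x}]:  - B = -1
These equations allow (A, B) = (-3, 1) or (3, 1).
Impose the point condition(s):
  u(0, 1) = 4  ⟹  A + B = 4
Only A = 3, B = 1 satisfies everything.
Hence u(x, y) = 3 y^{3} + e^{x}.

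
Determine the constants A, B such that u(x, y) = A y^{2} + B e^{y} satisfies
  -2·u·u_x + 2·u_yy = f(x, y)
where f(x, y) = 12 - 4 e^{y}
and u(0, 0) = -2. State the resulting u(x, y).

Answer: u(x, y) = 3 y^{2} - 2 e^{y}

Derivation:
Substitute the ansatz u = A y^{2} + B e^{y} into the left-hand side.
Derivatives of the ansatz:
  u_x = 0
  u_yy = 2 A + B e^{y}
Term by term:
  -2·u·u_x = 0
  2·u_yy = 4 A + 2 B e^{y}
So the left-hand side equals
  4 A + 2 B e^{y}
This must equal f(x, y) = 12 - 4 e^{y} identically.
Matching coefficients of the independent functions:
  [constant term]:  4 A = 12
  [e^{y}]:  2 B = -4
Solving: A = 3, B = -2.
Check against the point condition:
  u(0, 0) = -2  ⟹  B = -2  ✓
Hence u(x, y) = 3 y^{2} - 2 e^{y}.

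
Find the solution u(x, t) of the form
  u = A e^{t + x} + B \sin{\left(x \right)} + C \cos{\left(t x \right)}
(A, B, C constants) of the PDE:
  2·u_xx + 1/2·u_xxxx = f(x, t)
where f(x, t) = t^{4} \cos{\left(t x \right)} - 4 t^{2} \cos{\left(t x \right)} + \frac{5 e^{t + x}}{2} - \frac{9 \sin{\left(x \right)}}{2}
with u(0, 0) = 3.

Answer: u(x, t) = e^{t + x} + 3 \sin{\left(x \right)} + 2 \cos{\left(t x \right)}

Derivation:
Substitute the ansatz u = A e^{t + x} + B \sin{\left(x \right)} + C \cos{\left(t x \right)} into the left-hand side.
Derivatives of the ansatz:
  u_xx = A e^{t} e^{x} - B \sin{\left(x \right)} - C t^{2} \cos{\left(t x \right)}
  u_xxxx = A e^{t} e^{x} + B \sin{\left(x \right)} + C t^{4} \cos{\left(t x \right)}
Term by term:
  2·u_xx = 2 A e^{t} e^{x} - 2 B \sin{\left(x \right)} - 2 C t^{2} \cos{\left(t x \right)}
  1/2·u_xxxx = \frac{A e^{t} e^{x}}{2} + \frac{B \sin{\left(x \right)}}{2} + \frac{C t^{4} \cos{\left(t x \right)}}{2}
So the left-hand side equals
  \frac{5 A e^{t} e^{x}}{2} - \frac{3 B \sin{\left(x \right)}}{2} + \frac{C t^{4} \cos{\left(t x \right)}}{2} - 2 C t^{2} \cos{\left(t x \right)}
This must equal f(x, t) identically; expanded, f = t^{4} \cos{\left(t x \right)} - 4 t^{2} \cos{\left(t x \right)} + \frac{5 e^{t} e^{x}}{2} - \frac{9 \sin{\left(x \right)}}{2}.
Matching coefficients of the independent functions:
  [t^{2} \cos{\left(t x \right)}]:  - 2 C = -4
  [t^{4} \cos{\left(t x \right)}]:  \frac{C}{2} = 1
  [e^{t} e^{x}]:  \frac{5 A}{2} = \frac{5}{2}
  [\sin{\left(x \right)}]:  - \frac{3 B}{2} = - \frac{9}{2}
Solving: A = 1, B = 3, C = 2.
Check against the point condition:
  u(0, 0) = 3  ⟹  A + C = 3  ✓
Hence u(x, t) = e^{t + x} + 3 \sin{\left(x \right)} + 2 \cos{\left(t x \right)}.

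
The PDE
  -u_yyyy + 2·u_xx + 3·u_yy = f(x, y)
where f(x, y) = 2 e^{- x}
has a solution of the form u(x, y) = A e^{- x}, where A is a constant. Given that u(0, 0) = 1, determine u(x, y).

Substitute the ansatz u = A e^{- x} into the left-hand side.
Derivatives of the ansatz:
  u_yyyy = 0
  u_xx = A e^{- x}
  u_yy = 0
Term by term:
  -u_yyyy = 0
  2·u_xx = 2 A e^{- x}
  3·u_yy = 0
So the left-hand side equals
  2 A e^{- x}
This must equal f(x, y) = 2 e^{- x} identically.
Matching coefficients of the independent functions:
  [e^{- x}]:  2 A = 2
Solving: A = 1.
Check against the point condition:
  u(0, 0) = 1  ⟹  A = 1  ✓
Hence u(x, y) = e^{- x}.

Answer: u(x, y) = e^{- x}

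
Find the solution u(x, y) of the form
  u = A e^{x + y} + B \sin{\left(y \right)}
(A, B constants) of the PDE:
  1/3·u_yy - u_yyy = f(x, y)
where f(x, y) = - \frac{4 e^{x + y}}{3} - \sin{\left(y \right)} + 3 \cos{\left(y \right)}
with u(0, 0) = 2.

Substitute the ansatz u = A e^{x + y} + B \sin{\left(y \right)} into the left-hand side.
Derivatives of the ansatz:
  u_yy = A e^{x} e^{y} - B \sin{\left(y \right)}
  u_yyy = A e^{x} e^{y} - B \cos{\left(y \right)}
Term by term:
  1/3·u_yy = \frac{A e^{x} e^{y}}{3} - \frac{B \sin{\left(y \right)}}{3}
  -u_yyy = - A e^{x} e^{y} + B \cos{\left(y \right)}
So the left-hand side equals
  - \frac{2 A e^{x} e^{y}}{3} - \frac{B \sin{\left(y \right)}}{3} + B \cos{\left(y \right)}
This must equal f(x, y) identically; expanded, f = - \frac{4 e^{x} e^{y}}{3} - \sin{\left(y \right)} + 3 \cos{\left(y \right)}.
Matching coefficients of the independent functions:
  [e^{x} e^{y}]:  - \frac{2 A}{3} = - \frac{4}{3}
  [\sin{\left(y \right)}]:  - \frac{B}{3} = -1
  [\cos{\left(y \right)}]:  B = 3
Solving: A = 2, B = 3.
Check against the point condition:
  u(0, 0) = 2  ⟹  A = 2  ✓
Hence u(x, y) = 2 e^{x + y} + 3 \sin{\left(y \right)}.

Answer: u(x, y) = 2 e^{x + y} + 3 \sin{\left(y \right)}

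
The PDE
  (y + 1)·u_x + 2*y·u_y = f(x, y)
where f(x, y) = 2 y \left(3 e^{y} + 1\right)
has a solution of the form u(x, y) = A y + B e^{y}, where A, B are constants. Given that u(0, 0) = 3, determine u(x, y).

Substitute the ansatz u = A y + B e^{y} into the left-hand side.
Derivatives of the ansatz:
  u_x = 0
  u_y = A + B e^{y}
Term by term:
  (y + 1)·u_x = 0
  2*y·u_y = 2 A y + 2 B y e^{y}
So the left-hand side equals
  2 A y + 2 B y e^{y}
This must equal f(x, y) identically; expanded, f = 6 y e^{y} + 2 y.
Matching coefficients of the independent functions:
  [y]:  2 A = 2
  [y e^{y}]:  2 B = 6
Solving: A = 1, B = 3.
Check against the point condition:
  u(0, 0) = 3  ⟹  B = 3  ✓
Hence u(x, y) = y + 3 e^{y}.

Answer: u(x, y) = y + 3 e^{y}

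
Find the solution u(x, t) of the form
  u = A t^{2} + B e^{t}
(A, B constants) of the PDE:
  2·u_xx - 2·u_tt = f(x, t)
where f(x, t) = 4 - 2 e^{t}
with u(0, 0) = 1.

Substitute the ansatz u = A t^{2} + B e^{t} into the left-hand side.
Derivatives of the ansatz:
  u_xx = 0
  u_tt = 2 A + B e^{t}
Term by term:
  2·u_xx = 0
  -2·u_tt = - 4 A - 2 B e^{t}
So the left-hand side equals
  - 4 A - 2 B e^{t}
This must equal f(x, t) = 4 - 2 e^{t} identically.
Matching coefficients of the independent functions:
  [constant term]:  - 4 A = 4
  [e^{t}]:  - 2 B = -2
Solving: A = -1, B = 1.
Check against the point condition:
  u(0, 0) = 1  ⟹  B = 1  ✓
Hence u(x, t) = - t^{2} + e^{t}.

Answer: u(x, t) = - t^{2} + e^{t}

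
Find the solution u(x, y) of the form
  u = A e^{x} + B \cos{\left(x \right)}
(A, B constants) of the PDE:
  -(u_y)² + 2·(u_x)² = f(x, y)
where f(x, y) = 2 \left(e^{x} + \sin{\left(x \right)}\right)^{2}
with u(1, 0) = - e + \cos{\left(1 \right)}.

Substitute the ansatz u = A e^{x} + B \cos{\left(x \right)} into the left-hand side.
Derivatives of the ansatz:
  u_y = 0
  u_x = A e^{x} - B \sin{\left(x \right)}
Term by term:
  -(u_y)² = 0
  2·(u_x)² = 2 A^{2} e^{2 x} - 4 A B e^{x} \sin{\left(x \right)} + 2 B^{2} \sin^{2}{\left(x \right)}
So the left-hand side equals
  2 A^{2} e^{2 x} - 4 A B e^{x} \sin{\left(x \right)} + 2 B^{2} \sin^{2}{\left(x \right)}
This must equal f(x, y) identically; expanded, f = 2 e^{2 x} + 4 e^{x} \sin{\left(x \right)} + 2 \sin^{2}{\left(x \right)}.
Matching coefficients of the independent functions:
  [e^{x} \sin{\left(x \right)}]:  - 4 A B = 4
  [e^{2 x}]:  2 A^{2} = 2
  [\sin^{2}{\left(x \right)}]:  2 B^{2} = 2
These equations allow (A, B) = (-1, 1) or (1, -1).
Impose the point condition(s):
  u(1, 0) = - e + \cos{\left(1 \right)}  ⟹  e A + B \cos{\left(1 \right)} = - e + \cos{\left(1 \right)}
Only A = -1, B = 1 satisfies everything.
Hence u(x, y) = - e^{x} + \cos{\left(x \right)}.

Answer: u(x, y) = - e^{x} + \cos{\left(x \right)}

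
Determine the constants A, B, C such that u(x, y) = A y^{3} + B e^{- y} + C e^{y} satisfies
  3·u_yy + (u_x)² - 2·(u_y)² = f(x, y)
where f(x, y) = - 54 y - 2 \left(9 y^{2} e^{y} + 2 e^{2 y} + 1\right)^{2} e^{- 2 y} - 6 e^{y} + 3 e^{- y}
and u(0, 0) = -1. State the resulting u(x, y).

Answer: u(x, y) = - 3 y^{3} - 2 e^{y} + e^{- y}

Derivation:
Substitute the ansatz u = A y^{3} + B e^{- y} + C e^{y} into the left-hand side.
Derivatives of the ansatz:
  u_yy = 6 A y + B e^{- y} + C e^{y}
  u_x = 0
  u_y = 3 A y^{2} - B e^{- y} + C e^{y}
Term by term:
  3·u_yy = 18 A y + 3 B e^{- y} + 3 C e^{y}
  (u_x)² = 0
  -2·(u_y)² = - 18 A^{2} y^{4} + 12 A B y^{2} e^{- y} - 12 A C y^{2} e^{y} - 2 B^{2} e^{- 2 y} + 4 B C - 2 C^{2} e^{2 y}
So the left-hand side equals
  - 18 A^{2} y^{4} + 12 A B y^{2} e^{- y} - 12 A C y^{2} e^{y} + 18 A y - 2 B^{2} e^{- 2 y} + 4 B C + 3 B e^{- y} - 2 C^{2} e^{2 y} + 3 C e^{y}
This must equal f(x, y) identically; expanded, f = - 162 y^{4} - 72 y^{2} e^{y} - 36 y^{2} e^{- y} - 54 y - 8 e^{2 y} - 6 e^{y} - 8 + 3 e^{- y} - 2 e^{- 2 y}.
Matching coefficients of the independent functions:
  [constant term]:  4 B C = -8
  [y]:  18 A = -54
  [y^{4}]:  - 18 A^{2} = -162
  [y^{2} e^{- y}]:  12 A B = -36
  [y^{2} e^{y}]:  - 12 A C = -72
  [e^{- 2 y}]:  - 2 B^{2} = -2
  [e^{- y}]:  3 B = 3
  [e^{y}]:  3 C = -6
  [e^{2 y}]:  - 2 C^{2} = -8
Solving: A = -3, B = 1, C = -2.
Check against the point condition:
  u(0, 0) = -1  ⟹  B + C = -1  ✓
Hence u(x, y) = - 3 y^{3} - 2 e^{y} + e^{- y}.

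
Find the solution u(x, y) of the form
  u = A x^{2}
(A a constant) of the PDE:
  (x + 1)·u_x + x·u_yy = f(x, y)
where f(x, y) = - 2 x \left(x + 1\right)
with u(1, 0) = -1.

Substitute the ansatz u = A x^{2} into the left-hand side.
Derivatives of the ansatz:
  u_x = 2 A x
  u_yy = 0
Term by term:
  (x + 1)·u_x = 2 A x^{2} + 2 A x
  x·u_yy = 0
So the left-hand side equals
  2 A x^{2} + 2 A x
This must equal f(x, y) identically; expanded, f = - 2 x^{2} - 2 x.
Matching coefficients of the independent functions:
  [x, x^{2}]:  2 A = -2
Solving: A = -1.
Check against the point condition:
  u(1, 0) = -1  ⟹  A = -1  ✓
Hence u(x, y) = - x^{2}.

Answer: u(x, y) = - x^{2}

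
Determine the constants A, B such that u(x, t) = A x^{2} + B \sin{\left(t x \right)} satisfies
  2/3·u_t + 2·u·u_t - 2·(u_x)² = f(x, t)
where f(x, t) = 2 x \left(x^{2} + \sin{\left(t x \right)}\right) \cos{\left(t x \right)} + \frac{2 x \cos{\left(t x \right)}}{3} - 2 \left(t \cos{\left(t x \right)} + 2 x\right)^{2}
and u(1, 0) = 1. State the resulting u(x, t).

Substitute the ansatz u = A x^{2} + B \sin{\left(t x \right)} into the left-hand side.
Derivatives of the ansatz:
  u_t = B x \cos{\left(t x \right)}
  u_x = 2 A x + B t \cos{\left(t x \right)}
Term by term:
  2/3·u_t = \frac{2 B x \cos{\left(t x \right)}}{3}
  2·u·u_t = 2 A B x^{3} \cos{\left(t x \right)} + 2 B^{2} x \sin{\left(t x \right)} \cos{\left(t x \right)}
  -2·(u_x)² = - 8 A^{2} x^{2} - 8 A B t x \cos{\left(t x \right)} - 2 B^{2} t^{2} \cos^{2}{\left(t x \right)}
So the left-hand side equals
  - 8 A^{2} x^{2} - 8 A B t x \cos{\left(t x \right)} + 2 A B x^{3} \cos{\left(t x \right)} - 2 B^{2} t^{2} \cos^{2}{\left(t x \right)} + 2 B^{2} x \sin{\left(t x \right)} \cos{\left(t x \right)} + \frac{2 B x \cos{\left(t x \right)}}{3}
This must equal f(x, t) identically; expanded, f = - 2 t^{2} \cos^{2}{\left(t x \right)} - 8 t x \cos{\left(t x \right)} + 2 x^{3} \cos{\left(t x \right)} - 8 x^{2} + 2 x \sin{\left(t x \right)} \cos{\left(t x \right)} + \frac{2 x \cos{\left(t x \right)}}{3}.
Matching coefficients of the independent functions:
  [x^{2}]:  - 8 A^{2} = -8
  [t^{2} \cos^{2}{\left(t x \right)}]:  - 2 B^{2} = -2
  [x \cos{\left(t x \right)}]:  \frac{2 B}{3} = \frac{2}{3}
  [x^{3} \cos{\left(t x \right)}]:  2 A B = 2
  [t x \cos{\left(t x \right)}]:  - 8 A B = -8
  [x \sin{\left(t x \right)} \cos{\left(t x \right)}]:  2 B^{2} = 2
Solving: A = 1, B = 1.
Check against the point condition:
  u(1, 0) = 1  ⟹  A = 1  ✓
Hence u(x, t) = x^{2} + \sin{\left(t x \right)}.

Answer: u(x, t) = x^{2} + \sin{\left(t x \right)}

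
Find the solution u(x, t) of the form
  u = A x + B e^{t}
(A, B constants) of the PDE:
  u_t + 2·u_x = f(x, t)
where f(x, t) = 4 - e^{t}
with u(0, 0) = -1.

Answer: u(x, t) = 2 x - e^{t}

Derivation:
Substitute the ansatz u = A x + B e^{t} into the left-hand side.
Derivatives of the ansatz:
  u_t = B e^{t}
  u_x = A
Term by term:
  u_t = B e^{t}
  2·u_x = 2 A
So the left-hand side equals
  2 A + B e^{t}
This must equal f(x, t) = 4 - e^{t} identically.
Matching coefficients of the independent functions:
  [constant term]:  2 A = 4
  [e^{t}]:  B = -1
Solving: A = 2, B = -1.
Check against the point condition:
  u(0, 0) = -1  ⟹  B = -1  ✓
Hence u(x, t) = 2 x - e^{t}.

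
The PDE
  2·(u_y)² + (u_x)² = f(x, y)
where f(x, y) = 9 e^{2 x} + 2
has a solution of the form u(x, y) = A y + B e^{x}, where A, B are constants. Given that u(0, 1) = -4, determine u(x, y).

Answer: u(x, y) = - y - 3 e^{x}

Derivation:
Substitute the ansatz u = A y + B e^{x} into the left-hand side.
Derivatives of the ansatz:
  u_y = A
  u_x = B e^{x}
Term by term:
  2·(u_y)² = 2 A^{2}
  (u_x)² = B^{2} e^{2 x}
So the left-hand side equals
  2 A^{2} + B^{2} e^{2 x}
This must equal f(x, y) = 9 e^{2 x} + 2 identically.
Matching coefficients of the independent functions:
  [constant term]:  2 A^{2} = 2
  [e^{2 x}]:  B^{2} = 9
These equations allow (A, B) = (-1, -3) or (-1, 3) or (1, -3) or (1, 3).
Impose the point condition(s):
  u(0, 1) = -4  ⟹  A + B = -4
Only A = -1, B = -3 satisfies everything.
Hence u(x, y) = - y - 3 e^{x}.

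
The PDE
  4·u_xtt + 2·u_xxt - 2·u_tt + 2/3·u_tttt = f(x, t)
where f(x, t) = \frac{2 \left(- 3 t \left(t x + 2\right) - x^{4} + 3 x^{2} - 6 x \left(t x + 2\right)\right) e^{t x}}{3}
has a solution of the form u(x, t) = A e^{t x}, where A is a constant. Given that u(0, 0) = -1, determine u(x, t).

Answer: u(x, t) = - e^{t x}

Derivation:
Substitute the ansatz u = A e^{t x} into the left-hand side.
Derivatives of the ansatz:
  u_xtt = A t x^{2} e^{t x} + 2 A x e^{t x}
  u_xxt = A t^{2} x e^{t x} + 2 A t e^{t x}
  u_tt = A x^{2} e^{t x}
  u_tttt = A x^{4} e^{t x}
Term by term:
  4·u_xtt = 4 A t x^{2} e^{t x} + 8 A x e^{t x}
  2·u_xxt = 2 A t^{2} x e^{t x} + 4 A t e^{t x}
  -2·u_tt = - 2 A x^{2} e^{t x}
  2/3·u_tttt = \frac{2 A x^{4} e^{t x}}{3}
So the left-hand side equals
  2 A t^{2} x e^{t x} + 4 A t x^{2} e^{t x} + 4 A t e^{t x} + \frac{2 A x^{4} e^{t x}}{3} - 2 A x^{2} e^{t x} + 8 A x e^{t x}
This must equal f(x, t) identically; expanded, f = - 2 t^{2} x e^{t x} - 4 t x^{2} e^{t x} - 4 t e^{t x} - \frac{2 x^{4} e^{t x}}{3} + 2 x^{2} e^{t x} - 8 x e^{t x}.
Matching coefficients of the independent functions:
  [t e^{t x}, t x^{2} e^{t x}]:  4 A = -4
  [x e^{t x}]:  8 A = -8
  [x^{2} e^{t x}]:  - 2 A = 2
  [x^{4} e^{t x}]:  \frac{2 A}{3} = - \frac{2}{3}
  [t^{2} x e^{t x}]:  2 A = -2
Solving: A = -1.
Check against the point condition:
  u(0, 0) = -1  ⟹  A = -1  ✓
Hence u(x, t) = - e^{t x}.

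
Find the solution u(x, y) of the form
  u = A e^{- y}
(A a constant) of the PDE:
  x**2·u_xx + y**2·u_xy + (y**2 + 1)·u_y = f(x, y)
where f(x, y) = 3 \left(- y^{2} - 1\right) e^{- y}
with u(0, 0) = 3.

Substitute the ansatz u = A e^{- y} into the left-hand side.
Derivatives of the ansatz:
  u_xx = 0
  u_xy = 0
  u_y = - A e^{- y}
Term by term:
  x**2·u_xx = 0
  y**2·u_xy = 0
  (y**2 + 1)·u_y = - A y^{2} e^{- y} - A e^{- y}
So the left-hand side equals
  - A y^{2} e^{- y} - A e^{- y}
This must equal f(x, y) identically; expanded, f = - 3 y^{2} e^{- y} - 3 e^{- y}.
Matching coefficients of the independent functions:
  [y^{2} e^{- y}, e^{- y}]:  - A = -3
Solving: A = 3.
Check against the point condition:
  u(0, 0) = 3  ⟹  A = 3  ✓
Hence u(x, y) = 3 e^{- y}.

Answer: u(x, y) = 3 e^{- y}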